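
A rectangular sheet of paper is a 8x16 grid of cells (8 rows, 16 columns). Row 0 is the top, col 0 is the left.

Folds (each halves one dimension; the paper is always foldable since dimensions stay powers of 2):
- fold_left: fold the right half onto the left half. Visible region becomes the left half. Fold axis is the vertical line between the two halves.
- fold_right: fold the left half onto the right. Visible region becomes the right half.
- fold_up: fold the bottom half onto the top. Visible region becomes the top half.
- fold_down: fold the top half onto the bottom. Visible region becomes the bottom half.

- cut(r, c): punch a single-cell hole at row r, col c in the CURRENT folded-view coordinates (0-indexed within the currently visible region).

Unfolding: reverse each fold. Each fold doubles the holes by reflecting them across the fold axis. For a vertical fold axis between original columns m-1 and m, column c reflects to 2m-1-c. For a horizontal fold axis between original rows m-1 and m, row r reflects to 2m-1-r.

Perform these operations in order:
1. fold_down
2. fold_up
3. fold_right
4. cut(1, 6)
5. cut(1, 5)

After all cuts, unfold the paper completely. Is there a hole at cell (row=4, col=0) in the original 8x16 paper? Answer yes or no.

Op 1 fold_down: fold axis h@4; visible region now rows[4,8) x cols[0,16) = 4x16
Op 2 fold_up: fold axis h@6; visible region now rows[4,6) x cols[0,16) = 2x16
Op 3 fold_right: fold axis v@8; visible region now rows[4,6) x cols[8,16) = 2x8
Op 4 cut(1, 6): punch at orig (5,14); cuts so far [(5, 14)]; region rows[4,6) x cols[8,16) = 2x8
Op 5 cut(1, 5): punch at orig (5,13); cuts so far [(5, 13), (5, 14)]; region rows[4,6) x cols[8,16) = 2x8
Unfold 1 (reflect across v@8): 4 holes -> [(5, 1), (5, 2), (5, 13), (5, 14)]
Unfold 2 (reflect across h@6): 8 holes -> [(5, 1), (5, 2), (5, 13), (5, 14), (6, 1), (6, 2), (6, 13), (6, 14)]
Unfold 3 (reflect across h@4): 16 holes -> [(1, 1), (1, 2), (1, 13), (1, 14), (2, 1), (2, 2), (2, 13), (2, 14), (5, 1), (5, 2), (5, 13), (5, 14), (6, 1), (6, 2), (6, 13), (6, 14)]
Holes: [(1, 1), (1, 2), (1, 13), (1, 14), (2, 1), (2, 2), (2, 13), (2, 14), (5, 1), (5, 2), (5, 13), (5, 14), (6, 1), (6, 2), (6, 13), (6, 14)]

Answer: no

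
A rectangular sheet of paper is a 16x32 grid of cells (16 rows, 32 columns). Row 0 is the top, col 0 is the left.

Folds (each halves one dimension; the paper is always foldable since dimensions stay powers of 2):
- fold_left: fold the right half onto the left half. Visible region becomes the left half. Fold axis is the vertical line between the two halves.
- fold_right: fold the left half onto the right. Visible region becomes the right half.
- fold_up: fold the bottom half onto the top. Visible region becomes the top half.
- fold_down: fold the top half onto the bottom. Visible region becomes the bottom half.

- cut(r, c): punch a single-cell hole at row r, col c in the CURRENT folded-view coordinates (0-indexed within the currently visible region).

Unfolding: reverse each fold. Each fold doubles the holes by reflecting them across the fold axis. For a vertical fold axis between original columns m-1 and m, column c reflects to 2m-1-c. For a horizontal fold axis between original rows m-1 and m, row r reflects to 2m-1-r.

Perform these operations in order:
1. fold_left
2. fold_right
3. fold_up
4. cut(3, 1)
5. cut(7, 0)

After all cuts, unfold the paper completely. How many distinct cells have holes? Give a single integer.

Answer: 16

Derivation:
Op 1 fold_left: fold axis v@16; visible region now rows[0,16) x cols[0,16) = 16x16
Op 2 fold_right: fold axis v@8; visible region now rows[0,16) x cols[8,16) = 16x8
Op 3 fold_up: fold axis h@8; visible region now rows[0,8) x cols[8,16) = 8x8
Op 4 cut(3, 1): punch at orig (3,9); cuts so far [(3, 9)]; region rows[0,8) x cols[8,16) = 8x8
Op 5 cut(7, 0): punch at orig (7,8); cuts so far [(3, 9), (7, 8)]; region rows[0,8) x cols[8,16) = 8x8
Unfold 1 (reflect across h@8): 4 holes -> [(3, 9), (7, 8), (8, 8), (12, 9)]
Unfold 2 (reflect across v@8): 8 holes -> [(3, 6), (3, 9), (7, 7), (7, 8), (8, 7), (8, 8), (12, 6), (12, 9)]
Unfold 3 (reflect across v@16): 16 holes -> [(3, 6), (3, 9), (3, 22), (3, 25), (7, 7), (7, 8), (7, 23), (7, 24), (8, 7), (8, 8), (8, 23), (8, 24), (12, 6), (12, 9), (12, 22), (12, 25)]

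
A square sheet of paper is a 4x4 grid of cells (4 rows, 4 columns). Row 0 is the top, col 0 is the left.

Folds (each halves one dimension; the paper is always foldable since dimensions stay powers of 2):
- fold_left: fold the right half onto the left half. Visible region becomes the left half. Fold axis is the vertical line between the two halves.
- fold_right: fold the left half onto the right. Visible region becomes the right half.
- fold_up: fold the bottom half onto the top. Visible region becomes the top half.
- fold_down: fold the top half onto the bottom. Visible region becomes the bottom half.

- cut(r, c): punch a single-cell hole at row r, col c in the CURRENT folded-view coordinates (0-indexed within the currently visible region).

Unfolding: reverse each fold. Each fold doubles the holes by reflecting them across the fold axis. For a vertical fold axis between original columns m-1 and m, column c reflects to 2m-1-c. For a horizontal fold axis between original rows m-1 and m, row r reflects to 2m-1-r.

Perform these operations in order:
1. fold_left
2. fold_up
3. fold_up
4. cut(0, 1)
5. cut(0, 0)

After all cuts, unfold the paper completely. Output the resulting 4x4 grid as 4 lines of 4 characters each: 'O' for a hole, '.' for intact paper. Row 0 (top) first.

Op 1 fold_left: fold axis v@2; visible region now rows[0,4) x cols[0,2) = 4x2
Op 2 fold_up: fold axis h@2; visible region now rows[0,2) x cols[0,2) = 2x2
Op 3 fold_up: fold axis h@1; visible region now rows[0,1) x cols[0,2) = 1x2
Op 4 cut(0, 1): punch at orig (0,1); cuts so far [(0, 1)]; region rows[0,1) x cols[0,2) = 1x2
Op 5 cut(0, 0): punch at orig (0,0); cuts so far [(0, 0), (0, 1)]; region rows[0,1) x cols[0,2) = 1x2
Unfold 1 (reflect across h@1): 4 holes -> [(0, 0), (0, 1), (1, 0), (1, 1)]
Unfold 2 (reflect across h@2): 8 holes -> [(0, 0), (0, 1), (1, 0), (1, 1), (2, 0), (2, 1), (3, 0), (3, 1)]
Unfold 3 (reflect across v@2): 16 holes -> [(0, 0), (0, 1), (0, 2), (0, 3), (1, 0), (1, 1), (1, 2), (1, 3), (2, 0), (2, 1), (2, 2), (2, 3), (3, 0), (3, 1), (3, 2), (3, 3)]

Answer: OOOO
OOOO
OOOO
OOOO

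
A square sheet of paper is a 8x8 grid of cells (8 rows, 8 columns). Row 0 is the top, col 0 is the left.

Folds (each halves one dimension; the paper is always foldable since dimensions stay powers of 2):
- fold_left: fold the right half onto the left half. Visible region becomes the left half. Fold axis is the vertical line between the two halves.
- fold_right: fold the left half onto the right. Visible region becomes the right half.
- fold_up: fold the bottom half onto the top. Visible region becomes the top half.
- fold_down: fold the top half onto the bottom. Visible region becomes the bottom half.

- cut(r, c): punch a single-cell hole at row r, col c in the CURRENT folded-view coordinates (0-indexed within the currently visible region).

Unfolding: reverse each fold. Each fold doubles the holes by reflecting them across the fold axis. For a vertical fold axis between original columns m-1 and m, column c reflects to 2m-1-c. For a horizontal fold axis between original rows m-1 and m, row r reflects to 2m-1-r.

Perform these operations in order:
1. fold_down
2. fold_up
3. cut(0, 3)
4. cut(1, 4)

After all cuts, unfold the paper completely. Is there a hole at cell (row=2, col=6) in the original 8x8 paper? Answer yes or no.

Op 1 fold_down: fold axis h@4; visible region now rows[4,8) x cols[0,8) = 4x8
Op 2 fold_up: fold axis h@6; visible region now rows[4,6) x cols[0,8) = 2x8
Op 3 cut(0, 3): punch at orig (4,3); cuts so far [(4, 3)]; region rows[4,6) x cols[0,8) = 2x8
Op 4 cut(1, 4): punch at orig (5,4); cuts so far [(4, 3), (5, 4)]; region rows[4,6) x cols[0,8) = 2x8
Unfold 1 (reflect across h@6): 4 holes -> [(4, 3), (5, 4), (6, 4), (7, 3)]
Unfold 2 (reflect across h@4): 8 holes -> [(0, 3), (1, 4), (2, 4), (3, 3), (4, 3), (5, 4), (6, 4), (7, 3)]
Holes: [(0, 3), (1, 4), (2, 4), (3, 3), (4, 3), (5, 4), (6, 4), (7, 3)]

Answer: no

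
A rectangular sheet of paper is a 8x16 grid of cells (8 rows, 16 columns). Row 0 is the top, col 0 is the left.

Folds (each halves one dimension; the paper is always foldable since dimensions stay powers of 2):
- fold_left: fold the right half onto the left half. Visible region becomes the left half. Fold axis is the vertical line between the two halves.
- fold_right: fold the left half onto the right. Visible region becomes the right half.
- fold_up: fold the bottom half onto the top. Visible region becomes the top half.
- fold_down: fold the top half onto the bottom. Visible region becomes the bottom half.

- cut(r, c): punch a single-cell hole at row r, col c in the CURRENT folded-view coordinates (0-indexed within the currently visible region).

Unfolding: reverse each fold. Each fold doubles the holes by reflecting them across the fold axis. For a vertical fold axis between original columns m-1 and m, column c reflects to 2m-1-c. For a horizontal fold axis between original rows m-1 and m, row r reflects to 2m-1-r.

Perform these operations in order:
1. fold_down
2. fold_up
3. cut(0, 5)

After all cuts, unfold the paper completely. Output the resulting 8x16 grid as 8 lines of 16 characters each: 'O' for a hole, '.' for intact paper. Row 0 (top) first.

Answer: .....O..........
................
................
.....O..........
.....O..........
................
................
.....O..........

Derivation:
Op 1 fold_down: fold axis h@4; visible region now rows[4,8) x cols[0,16) = 4x16
Op 2 fold_up: fold axis h@6; visible region now rows[4,6) x cols[0,16) = 2x16
Op 3 cut(0, 5): punch at orig (4,5); cuts so far [(4, 5)]; region rows[4,6) x cols[0,16) = 2x16
Unfold 1 (reflect across h@6): 2 holes -> [(4, 5), (7, 5)]
Unfold 2 (reflect across h@4): 4 holes -> [(0, 5), (3, 5), (4, 5), (7, 5)]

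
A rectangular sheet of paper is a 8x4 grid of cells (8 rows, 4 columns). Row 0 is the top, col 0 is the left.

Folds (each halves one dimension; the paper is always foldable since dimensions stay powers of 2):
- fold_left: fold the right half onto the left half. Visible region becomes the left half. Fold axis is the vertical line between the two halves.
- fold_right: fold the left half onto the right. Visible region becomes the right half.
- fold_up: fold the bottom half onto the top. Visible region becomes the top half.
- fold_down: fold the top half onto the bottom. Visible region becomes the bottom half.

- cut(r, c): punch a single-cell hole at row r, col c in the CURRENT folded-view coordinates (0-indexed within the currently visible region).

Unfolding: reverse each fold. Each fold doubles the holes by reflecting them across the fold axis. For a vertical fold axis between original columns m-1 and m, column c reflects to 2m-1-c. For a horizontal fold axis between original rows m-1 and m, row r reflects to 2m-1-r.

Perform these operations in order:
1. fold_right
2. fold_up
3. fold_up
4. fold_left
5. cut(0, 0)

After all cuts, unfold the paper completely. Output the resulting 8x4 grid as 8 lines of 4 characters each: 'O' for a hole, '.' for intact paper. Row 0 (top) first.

Answer: OOOO
....
....
OOOO
OOOO
....
....
OOOO

Derivation:
Op 1 fold_right: fold axis v@2; visible region now rows[0,8) x cols[2,4) = 8x2
Op 2 fold_up: fold axis h@4; visible region now rows[0,4) x cols[2,4) = 4x2
Op 3 fold_up: fold axis h@2; visible region now rows[0,2) x cols[2,4) = 2x2
Op 4 fold_left: fold axis v@3; visible region now rows[0,2) x cols[2,3) = 2x1
Op 5 cut(0, 0): punch at orig (0,2); cuts so far [(0, 2)]; region rows[0,2) x cols[2,3) = 2x1
Unfold 1 (reflect across v@3): 2 holes -> [(0, 2), (0, 3)]
Unfold 2 (reflect across h@2): 4 holes -> [(0, 2), (0, 3), (3, 2), (3, 3)]
Unfold 3 (reflect across h@4): 8 holes -> [(0, 2), (0, 3), (3, 2), (3, 3), (4, 2), (4, 3), (7, 2), (7, 3)]
Unfold 4 (reflect across v@2): 16 holes -> [(0, 0), (0, 1), (0, 2), (0, 3), (3, 0), (3, 1), (3, 2), (3, 3), (4, 0), (4, 1), (4, 2), (4, 3), (7, 0), (7, 1), (7, 2), (7, 3)]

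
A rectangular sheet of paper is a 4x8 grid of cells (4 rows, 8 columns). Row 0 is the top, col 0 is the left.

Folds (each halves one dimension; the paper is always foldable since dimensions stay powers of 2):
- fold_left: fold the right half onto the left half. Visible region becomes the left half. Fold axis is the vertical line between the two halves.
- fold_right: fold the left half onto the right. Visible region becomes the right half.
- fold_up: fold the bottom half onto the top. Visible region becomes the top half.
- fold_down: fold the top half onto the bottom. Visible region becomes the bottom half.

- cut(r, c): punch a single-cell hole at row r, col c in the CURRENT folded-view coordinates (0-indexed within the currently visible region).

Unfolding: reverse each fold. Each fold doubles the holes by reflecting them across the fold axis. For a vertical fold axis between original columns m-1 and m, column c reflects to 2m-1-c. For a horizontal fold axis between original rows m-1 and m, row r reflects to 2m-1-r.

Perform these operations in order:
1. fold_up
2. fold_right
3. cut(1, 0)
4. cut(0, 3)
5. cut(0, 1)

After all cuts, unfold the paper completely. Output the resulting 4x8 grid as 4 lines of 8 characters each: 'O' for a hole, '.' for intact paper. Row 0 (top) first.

Answer: O.O..O.O
...OO...
...OO...
O.O..O.O

Derivation:
Op 1 fold_up: fold axis h@2; visible region now rows[0,2) x cols[0,8) = 2x8
Op 2 fold_right: fold axis v@4; visible region now rows[0,2) x cols[4,8) = 2x4
Op 3 cut(1, 0): punch at orig (1,4); cuts so far [(1, 4)]; region rows[0,2) x cols[4,8) = 2x4
Op 4 cut(0, 3): punch at orig (0,7); cuts so far [(0, 7), (1, 4)]; region rows[0,2) x cols[4,8) = 2x4
Op 5 cut(0, 1): punch at orig (0,5); cuts so far [(0, 5), (0, 7), (1, 4)]; region rows[0,2) x cols[4,8) = 2x4
Unfold 1 (reflect across v@4): 6 holes -> [(0, 0), (0, 2), (0, 5), (0, 7), (1, 3), (1, 4)]
Unfold 2 (reflect across h@2): 12 holes -> [(0, 0), (0, 2), (0, 5), (0, 7), (1, 3), (1, 4), (2, 3), (2, 4), (3, 0), (3, 2), (3, 5), (3, 7)]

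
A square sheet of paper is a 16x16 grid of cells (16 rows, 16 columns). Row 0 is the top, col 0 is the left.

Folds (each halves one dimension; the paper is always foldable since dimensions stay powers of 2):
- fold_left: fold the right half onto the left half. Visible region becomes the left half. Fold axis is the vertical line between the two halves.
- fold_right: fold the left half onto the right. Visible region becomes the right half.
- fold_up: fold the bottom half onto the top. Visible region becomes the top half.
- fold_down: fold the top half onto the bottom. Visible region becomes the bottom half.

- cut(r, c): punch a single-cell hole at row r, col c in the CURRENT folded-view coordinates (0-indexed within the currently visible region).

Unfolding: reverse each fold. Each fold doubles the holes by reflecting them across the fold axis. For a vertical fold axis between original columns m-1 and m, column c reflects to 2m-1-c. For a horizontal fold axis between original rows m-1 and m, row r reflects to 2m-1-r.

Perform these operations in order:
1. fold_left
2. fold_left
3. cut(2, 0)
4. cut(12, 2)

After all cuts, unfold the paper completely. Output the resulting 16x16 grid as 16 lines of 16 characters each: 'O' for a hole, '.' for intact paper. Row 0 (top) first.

Answer: ................
................
O......OO......O
................
................
................
................
................
................
................
................
................
..O..O....O..O..
................
................
................

Derivation:
Op 1 fold_left: fold axis v@8; visible region now rows[0,16) x cols[0,8) = 16x8
Op 2 fold_left: fold axis v@4; visible region now rows[0,16) x cols[0,4) = 16x4
Op 3 cut(2, 0): punch at orig (2,0); cuts so far [(2, 0)]; region rows[0,16) x cols[0,4) = 16x4
Op 4 cut(12, 2): punch at orig (12,2); cuts so far [(2, 0), (12, 2)]; region rows[0,16) x cols[0,4) = 16x4
Unfold 1 (reflect across v@4): 4 holes -> [(2, 0), (2, 7), (12, 2), (12, 5)]
Unfold 2 (reflect across v@8): 8 holes -> [(2, 0), (2, 7), (2, 8), (2, 15), (12, 2), (12, 5), (12, 10), (12, 13)]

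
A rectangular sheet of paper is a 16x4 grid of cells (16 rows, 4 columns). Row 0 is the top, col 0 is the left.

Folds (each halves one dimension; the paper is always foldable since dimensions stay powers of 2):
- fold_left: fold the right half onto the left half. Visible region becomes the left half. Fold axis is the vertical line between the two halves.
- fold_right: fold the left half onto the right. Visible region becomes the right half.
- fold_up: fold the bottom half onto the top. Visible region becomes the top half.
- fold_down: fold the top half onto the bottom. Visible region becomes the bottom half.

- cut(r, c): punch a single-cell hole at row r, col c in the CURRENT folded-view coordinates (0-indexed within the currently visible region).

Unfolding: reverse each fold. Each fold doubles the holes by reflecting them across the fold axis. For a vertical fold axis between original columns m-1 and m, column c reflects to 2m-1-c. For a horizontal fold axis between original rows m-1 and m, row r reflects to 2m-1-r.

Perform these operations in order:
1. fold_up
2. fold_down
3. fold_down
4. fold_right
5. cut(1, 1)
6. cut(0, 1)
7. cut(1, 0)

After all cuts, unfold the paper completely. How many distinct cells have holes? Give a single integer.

Op 1 fold_up: fold axis h@8; visible region now rows[0,8) x cols[0,4) = 8x4
Op 2 fold_down: fold axis h@4; visible region now rows[4,8) x cols[0,4) = 4x4
Op 3 fold_down: fold axis h@6; visible region now rows[6,8) x cols[0,4) = 2x4
Op 4 fold_right: fold axis v@2; visible region now rows[6,8) x cols[2,4) = 2x2
Op 5 cut(1, 1): punch at orig (7,3); cuts so far [(7, 3)]; region rows[6,8) x cols[2,4) = 2x2
Op 6 cut(0, 1): punch at orig (6,3); cuts so far [(6, 3), (7, 3)]; region rows[6,8) x cols[2,4) = 2x2
Op 7 cut(1, 0): punch at orig (7,2); cuts so far [(6, 3), (7, 2), (7, 3)]; region rows[6,8) x cols[2,4) = 2x2
Unfold 1 (reflect across v@2): 6 holes -> [(6, 0), (6, 3), (7, 0), (7, 1), (7, 2), (7, 3)]
Unfold 2 (reflect across h@6): 12 holes -> [(4, 0), (4, 1), (4, 2), (4, 3), (5, 0), (5, 3), (6, 0), (6, 3), (7, 0), (7, 1), (7, 2), (7, 3)]
Unfold 3 (reflect across h@4): 24 holes -> [(0, 0), (0, 1), (0, 2), (0, 3), (1, 0), (1, 3), (2, 0), (2, 3), (3, 0), (3, 1), (3, 2), (3, 3), (4, 0), (4, 1), (4, 2), (4, 3), (5, 0), (5, 3), (6, 0), (6, 3), (7, 0), (7, 1), (7, 2), (7, 3)]
Unfold 4 (reflect across h@8): 48 holes -> [(0, 0), (0, 1), (0, 2), (0, 3), (1, 0), (1, 3), (2, 0), (2, 3), (3, 0), (3, 1), (3, 2), (3, 3), (4, 0), (4, 1), (4, 2), (4, 3), (5, 0), (5, 3), (6, 0), (6, 3), (7, 0), (7, 1), (7, 2), (7, 3), (8, 0), (8, 1), (8, 2), (8, 3), (9, 0), (9, 3), (10, 0), (10, 3), (11, 0), (11, 1), (11, 2), (11, 3), (12, 0), (12, 1), (12, 2), (12, 3), (13, 0), (13, 3), (14, 0), (14, 3), (15, 0), (15, 1), (15, 2), (15, 3)]

Answer: 48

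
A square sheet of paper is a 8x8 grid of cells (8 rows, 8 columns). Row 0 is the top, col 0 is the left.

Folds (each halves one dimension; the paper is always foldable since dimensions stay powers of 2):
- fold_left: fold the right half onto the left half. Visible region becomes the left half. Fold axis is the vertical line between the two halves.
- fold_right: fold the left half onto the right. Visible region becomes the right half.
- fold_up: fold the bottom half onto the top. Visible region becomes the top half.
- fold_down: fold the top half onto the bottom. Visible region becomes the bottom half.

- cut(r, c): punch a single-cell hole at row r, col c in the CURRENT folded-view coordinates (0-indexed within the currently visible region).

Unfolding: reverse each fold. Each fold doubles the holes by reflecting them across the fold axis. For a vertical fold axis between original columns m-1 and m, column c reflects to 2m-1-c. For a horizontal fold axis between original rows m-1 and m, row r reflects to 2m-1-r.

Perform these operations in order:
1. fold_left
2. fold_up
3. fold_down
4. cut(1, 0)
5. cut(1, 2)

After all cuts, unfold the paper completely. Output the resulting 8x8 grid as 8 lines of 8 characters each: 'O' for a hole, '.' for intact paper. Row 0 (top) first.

Answer: O.O..O.O
........
........
O.O..O.O
O.O..O.O
........
........
O.O..O.O

Derivation:
Op 1 fold_left: fold axis v@4; visible region now rows[0,8) x cols[0,4) = 8x4
Op 2 fold_up: fold axis h@4; visible region now rows[0,4) x cols[0,4) = 4x4
Op 3 fold_down: fold axis h@2; visible region now rows[2,4) x cols[0,4) = 2x4
Op 4 cut(1, 0): punch at orig (3,0); cuts so far [(3, 0)]; region rows[2,4) x cols[0,4) = 2x4
Op 5 cut(1, 2): punch at orig (3,2); cuts so far [(3, 0), (3, 2)]; region rows[2,4) x cols[0,4) = 2x4
Unfold 1 (reflect across h@2): 4 holes -> [(0, 0), (0, 2), (3, 0), (3, 2)]
Unfold 2 (reflect across h@4): 8 holes -> [(0, 0), (0, 2), (3, 0), (3, 2), (4, 0), (4, 2), (7, 0), (7, 2)]
Unfold 3 (reflect across v@4): 16 holes -> [(0, 0), (0, 2), (0, 5), (0, 7), (3, 0), (3, 2), (3, 5), (3, 7), (4, 0), (4, 2), (4, 5), (4, 7), (7, 0), (7, 2), (7, 5), (7, 7)]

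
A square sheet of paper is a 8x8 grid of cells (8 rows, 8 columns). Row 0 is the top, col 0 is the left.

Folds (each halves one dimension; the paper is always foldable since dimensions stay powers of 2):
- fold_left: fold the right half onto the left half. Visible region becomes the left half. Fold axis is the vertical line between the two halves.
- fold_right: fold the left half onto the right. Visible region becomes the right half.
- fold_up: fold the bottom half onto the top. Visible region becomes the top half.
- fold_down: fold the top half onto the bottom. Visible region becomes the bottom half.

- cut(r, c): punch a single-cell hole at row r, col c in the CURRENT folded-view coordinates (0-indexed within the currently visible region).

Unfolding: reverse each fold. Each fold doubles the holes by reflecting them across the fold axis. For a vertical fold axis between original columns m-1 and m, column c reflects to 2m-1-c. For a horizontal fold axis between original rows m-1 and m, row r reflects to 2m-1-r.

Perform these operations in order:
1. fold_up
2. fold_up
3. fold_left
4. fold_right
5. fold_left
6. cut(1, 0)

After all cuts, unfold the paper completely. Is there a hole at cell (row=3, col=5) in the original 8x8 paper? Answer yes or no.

Op 1 fold_up: fold axis h@4; visible region now rows[0,4) x cols[0,8) = 4x8
Op 2 fold_up: fold axis h@2; visible region now rows[0,2) x cols[0,8) = 2x8
Op 3 fold_left: fold axis v@4; visible region now rows[0,2) x cols[0,4) = 2x4
Op 4 fold_right: fold axis v@2; visible region now rows[0,2) x cols[2,4) = 2x2
Op 5 fold_left: fold axis v@3; visible region now rows[0,2) x cols[2,3) = 2x1
Op 6 cut(1, 0): punch at orig (1,2); cuts so far [(1, 2)]; region rows[0,2) x cols[2,3) = 2x1
Unfold 1 (reflect across v@3): 2 holes -> [(1, 2), (1, 3)]
Unfold 2 (reflect across v@2): 4 holes -> [(1, 0), (1, 1), (1, 2), (1, 3)]
Unfold 3 (reflect across v@4): 8 holes -> [(1, 0), (1, 1), (1, 2), (1, 3), (1, 4), (1, 5), (1, 6), (1, 7)]
Unfold 4 (reflect across h@2): 16 holes -> [(1, 0), (1, 1), (1, 2), (1, 3), (1, 4), (1, 5), (1, 6), (1, 7), (2, 0), (2, 1), (2, 2), (2, 3), (2, 4), (2, 5), (2, 6), (2, 7)]
Unfold 5 (reflect across h@4): 32 holes -> [(1, 0), (1, 1), (1, 2), (1, 3), (1, 4), (1, 5), (1, 6), (1, 7), (2, 0), (2, 1), (2, 2), (2, 3), (2, 4), (2, 5), (2, 6), (2, 7), (5, 0), (5, 1), (5, 2), (5, 3), (5, 4), (5, 5), (5, 6), (5, 7), (6, 0), (6, 1), (6, 2), (6, 3), (6, 4), (6, 5), (6, 6), (6, 7)]
Holes: [(1, 0), (1, 1), (1, 2), (1, 3), (1, 4), (1, 5), (1, 6), (1, 7), (2, 0), (2, 1), (2, 2), (2, 3), (2, 4), (2, 5), (2, 6), (2, 7), (5, 0), (5, 1), (5, 2), (5, 3), (5, 4), (5, 5), (5, 6), (5, 7), (6, 0), (6, 1), (6, 2), (6, 3), (6, 4), (6, 5), (6, 6), (6, 7)]

Answer: no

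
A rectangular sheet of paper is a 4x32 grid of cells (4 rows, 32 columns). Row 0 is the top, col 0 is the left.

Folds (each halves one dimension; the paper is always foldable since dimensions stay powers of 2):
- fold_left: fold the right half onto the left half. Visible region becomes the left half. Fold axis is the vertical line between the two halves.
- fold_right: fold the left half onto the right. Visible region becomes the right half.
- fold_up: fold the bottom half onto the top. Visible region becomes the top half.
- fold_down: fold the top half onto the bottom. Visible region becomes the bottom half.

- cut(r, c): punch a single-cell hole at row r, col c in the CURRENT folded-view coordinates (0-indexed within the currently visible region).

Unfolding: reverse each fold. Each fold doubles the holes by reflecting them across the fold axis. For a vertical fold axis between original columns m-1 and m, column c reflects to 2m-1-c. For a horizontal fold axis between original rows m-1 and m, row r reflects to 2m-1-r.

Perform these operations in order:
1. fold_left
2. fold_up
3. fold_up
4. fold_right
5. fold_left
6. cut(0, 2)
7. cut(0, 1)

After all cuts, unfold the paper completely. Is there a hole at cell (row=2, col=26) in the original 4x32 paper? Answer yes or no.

Answer: yes

Derivation:
Op 1 fold_left: fold axis v@16; visible region now rows[0,4) x cols[0,16) = 4x16
Op 2 fold_up: fold axis h@2; visible region now rows[0,2) x cols[0,16) = 2x16
Op 3 fold_up: fold axis h@1; visible region now rows[0,1) x cols[0,16) = 1x16
Op 4 fold_right: fold axis v@8; visible region now rows[0,1) x cols[8,16) = 1x8
Op 5 fold_left: fold axis v@12; visible region now rows[0,1) x cols[8,12) = 1x4
Op 6 cut(0, 2): punch at orig (0,10); cuts so far [(0, 10)]; region rows[0,1) x cols[8,12) = 1x4
Op 7 cut(0, 1): punch at orig (0,9); cuts so far [(0, 9), (0, 10)]; region rows[0,1) x cols[8,12) = 1x4
Unfold 1 (reflect across v@12): 4 holes -> [(0, 9), (0, 10), (0, 13), (0, 14)]
Unfold 2 (reflect across v@8): 8 holes -> [(0, 1), (0, 2), (0, 5), (0, 6), (0, 9), (0, 10), (0, 13), (0, 14)]
Unfold 3 (reflect across h@1): 16 holes -> [(0, 1), (0, 2), (0, 5), (0, 6), (0, 9), (0, 10), (0, 13), (0, 14), (1, 1), (1, 2), (1, 5), (1, 6), (1, 9), (1, 10), (1, 13), (1, 14)]
Unfold 4 (reflect across h@2): 32 holes -> [(0, 1), (0, 2), (0, 5), (0, 6), (0, 9), (0, 10), (0, 13), (0, 14), (1, 1), (1, 2), (1, 5), (1, 6), (1, 9), (1, 10), (1, 13), (1, 14), (2, 1), (2, 2), (2, 5), (2, 6), (2, 9), (2, 10), (2, 13), (2, 14), (3, 1), (3, 2), (3, 5), (3, 6), (3, 9), (3, 10), (3, 13), (3, 14)]
Unfold 5 (reflect across v@16): 64 holes -> [(0, 1), (0, 2), (0, 5), (0, 6), (0, 9), (0, 10), (0, 13), (0, 14), (0, 17), (0, 18), (0, 21), (0, 22), (0, 25), (0, 26), (0, 29), (0, 30), (1, 1), (1, 2), (1, 5), (1, 6), (1, 9), (1, 10), (1, 13), (1, 14), (1, 17), (1, 18), (1, 21), (1, 22), (1, 25), (1, 26), (1, 29), (1, 30), (2, 1), (2, 2), (2, 5), (2, 6), (2, 9), (2, 10), (2, 13), (2, 14), (2, 17), (2, 18), (2, 21), (2, 22), (2, 25), (2, 26), (2, 29), (2, 30), (3, 1), (3, 2), (3, 5), (3, 6), (3, 9), (3, 10), (3, 13), (3, 14), (3, 17), (3, 18), (3, 21), (3, 22), (3, 25), (3, 26), (3, 29), (3, 30)]
Holes: [(0, 1), (0, 2), (0, 5), (0, 6), (0, 9), (0, 10), (0, 13), (0, 14), (0, 17), (0, 18), (0, 21), (0, 22), (0, 25), (0, 26), (0, 29), (0, 30), (1, 1), (1, 2), (1, 5), (1, 6), (1, 9), (1, 10), (1, 13), (1, 14), (1, 17), (1, 18), (1, 21), (1, 22), (1, 25), (1, 26), (1, 29), (1, 30), (2, 1), (2, 2), (2, 5), (2, 6), (2, 9), (2, 10), (2, 13), (2, 14), (2, 17), (2, 18), (2, 21), (2, 22), (2, 25), (2, 26), (2, 29), (2, 30), (3, 1), (3, 2), (3, 5), (3, 6), (3, 9), (3, 10), (3, 13), (3, 14), (3, 17), (3, 18), (3, 21), (3, 22), (3, 25), (3, 26), (3, 29), (3, 30)]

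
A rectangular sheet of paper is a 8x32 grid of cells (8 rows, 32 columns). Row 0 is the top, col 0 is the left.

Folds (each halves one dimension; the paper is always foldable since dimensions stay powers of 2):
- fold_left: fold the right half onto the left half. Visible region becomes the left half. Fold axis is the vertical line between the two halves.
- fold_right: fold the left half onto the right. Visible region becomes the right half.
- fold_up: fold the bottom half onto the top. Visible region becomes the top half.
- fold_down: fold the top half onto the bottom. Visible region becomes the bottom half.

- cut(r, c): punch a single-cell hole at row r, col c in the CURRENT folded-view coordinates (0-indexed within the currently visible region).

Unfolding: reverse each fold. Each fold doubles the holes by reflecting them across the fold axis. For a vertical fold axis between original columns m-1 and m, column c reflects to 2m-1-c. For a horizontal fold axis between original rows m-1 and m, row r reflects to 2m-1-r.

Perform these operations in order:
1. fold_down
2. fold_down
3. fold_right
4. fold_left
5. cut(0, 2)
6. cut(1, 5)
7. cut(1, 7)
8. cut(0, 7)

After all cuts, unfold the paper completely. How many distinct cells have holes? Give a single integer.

Answer: 64

Derivation:
Op 1 fold_down: fold axis h@4; visible region now rows[4,8) x cols[0,32) = 4x32
Op 2 fold_down: fold axis h@6; visible region now rows[6,8) x cols[0,32) = 2x32
Op 3 fold_right: fold axis v@16; visible region now rows[6,8) x cols[16,32) = 2x16
Op 4 fold_left: fold axis v@24; visible region now rows[6,8) x cols[16,24) = 2x8
Op 5 cut(0, 2): punch at orig (6,18); cuts so far [(6, 18)]; region rows[6,8) x cols[16,24) = 2x8
Op 6 cut(1, 5): punch at orig (7,21); cuts so far [(6, 18), (7, 21)]; region rows[6,8) x cols[16,24) = 2x8
Op 7 cut(1, 7): punch at orig (7,23); cuts so far [(6, 18), (7, 21), (7, 23)]; region rows[6,8) x cols[16,24) = 2x8
Op 8 cut(0, 7): punch at orig (6,23); cuts so far [(6, 18), (6, 23), (7, 21), (7, 23)]; region rows[6,8) x cols[16,24) = 2x8
Unfold 1 (reflect across v@24): 8 holes -> [(6, 18), (6, 23), (6, 24), (6, 29), (7, 21), (7, 23), (7, 24), (7, 26)]
Unfold 2 (reflect across v@16): 16 holes -> [(6, 2), (6, 7), (6, 8), (6, 13), (6, 18), (6, 23), (6, 24), (6, 29), (7, 5), (7, 7), (7, 8), (7, 10), (7, 21), (7, 23), (7, 24), (7, 26)]
Unfold 3 (reflect across h@6): 32 holes -> [(4, 5), (4, 7), (4, 8), (4, 10), (4, 21), (4, 23), (4, 24), (4, 26), (5, 2), (5, 7), (5, 8), (5, 13), (5, 18), (5, 23), (5, 24), (5, 29), (6, 2), (6, 7), (6, 8), (6, 13), (6, 18), (6, 23), (6, 24), (6, 29), (7, 5), (7, 7), (7, 8), (7, 10), (7, 21), (7, 23), (7, 24), (7, 26)]
Unfold 4 (reflect across h@4): 64 holes -> [(0, 5), (0, 7), (0, 8), (0, 10), (0, 21), (0, 23), (0, 24), (0, 26), (1, 2), (1, 7), (1, 8), (1, 13), (1, 18), (1, 23), (1, 24), (1, 29), (2, 2), (2, 7), (2, 8), (2, 13), (2, 18), (2, 23), (2, 24), (2, 29), (3, 5), (3, 7), (3, 8), (3, 10), (3, 21), (3, 23), (3, 24), (3, 26), (4, 5), (4, 7), (4, 8), (4, 10), (4, 21), (4, 23), (4, 24), (4, 26), (5, 2), (5, 7), (5, 8), (5, 13), (5, 18), (5, 23), (5, 24), (5, 29), (6, 2), (6, 7), (6, 8), (6, 13), (6, 18), (6, 23), (6, 24), (6, 29), (7, 5), (7, 7), (7, 8), (7, 10), (7, 21), (7, 23), (7, 24), (7, 26)]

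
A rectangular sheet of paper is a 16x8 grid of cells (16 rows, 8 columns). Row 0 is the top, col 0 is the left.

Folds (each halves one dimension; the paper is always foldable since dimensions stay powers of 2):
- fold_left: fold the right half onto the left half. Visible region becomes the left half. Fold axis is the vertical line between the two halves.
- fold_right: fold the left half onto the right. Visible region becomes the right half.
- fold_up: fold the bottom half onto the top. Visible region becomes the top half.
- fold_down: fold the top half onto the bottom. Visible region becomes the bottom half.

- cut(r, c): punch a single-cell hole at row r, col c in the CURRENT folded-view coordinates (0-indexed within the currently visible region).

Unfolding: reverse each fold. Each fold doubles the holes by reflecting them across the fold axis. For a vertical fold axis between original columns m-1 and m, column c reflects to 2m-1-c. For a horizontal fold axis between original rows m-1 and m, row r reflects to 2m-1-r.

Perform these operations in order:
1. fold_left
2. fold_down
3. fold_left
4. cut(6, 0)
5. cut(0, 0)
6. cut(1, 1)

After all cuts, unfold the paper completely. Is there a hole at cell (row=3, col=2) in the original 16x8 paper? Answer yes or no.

Op 1 fold_left: fold axis v@4; visible region now rows[0,16) x cols[0,4) = 16x4
Op 2 fold_down: fold axis h@8; visible region now rows[8,16) x cols[0,4) = 8x4
Op 3 fold_left: fold axis v@2; visible region now rows[8,16) x cols[0,2) = 8x2
Op 4 cut(6, 0): punch at orig (14,0); cuts so far [(14, 0)]; region rows[8,16) x cols[0,2) = 8x2
Op 5 cut(0, 0): punch at orig (8,0); cuts so far [(8, 0), (14, 0)]; region rows[8,16) x cols[0,2) = 8x2
Op 6 cut(1, 1): punch at orig (9,1); cuts so far [(8, 0), (9, 1), (14, 0)]; region rows[8,16) x cols[0,2) = 8x2
Unfold 1 (reflect across v@2): 6 holes -> [(8, 0), (8, 3), (9, 1), (9, 2), (14, 0), (14, 3)]
Unfold 2 (reflect across h@8): 12 holes -> [(1, 0), (1, 3), (6, 1), (6, 2), (7, 0), (7, 3), (8, 0), (8, 3), (9, 1), (9, 2), (14, 0), (14, 3)]
Unfold 3 (reflect across v@4): 24 holes -> [(1, 0), (1, 3), (1, 4), (1, 7), (6, 1), (6, 2), (6, 5), (6, 6), (7, 0), (7, 3), (7, 4), (7, 7), (8, 0), (8, 3), (8, 4), (8, 7), (9, 1), (9, 2), (9, 5), (9, 6), (14, 0), (14, 3), (14, 4), (14, 7)]
Holes: [(1, 0), (1, 3), (1, 4), (1, 7), (6, 1), (6, 2), (6, 5), (6, 6), (7, 0), (7, 3), (7, 4), (7, 7), (8, 0), (8, 3), (8, 4), (8, 7), (9, 1), (9, 2), (9, 5), (9, 6), (14, 0), (14, 3), (14, 4), (14, 7)]

Answer: no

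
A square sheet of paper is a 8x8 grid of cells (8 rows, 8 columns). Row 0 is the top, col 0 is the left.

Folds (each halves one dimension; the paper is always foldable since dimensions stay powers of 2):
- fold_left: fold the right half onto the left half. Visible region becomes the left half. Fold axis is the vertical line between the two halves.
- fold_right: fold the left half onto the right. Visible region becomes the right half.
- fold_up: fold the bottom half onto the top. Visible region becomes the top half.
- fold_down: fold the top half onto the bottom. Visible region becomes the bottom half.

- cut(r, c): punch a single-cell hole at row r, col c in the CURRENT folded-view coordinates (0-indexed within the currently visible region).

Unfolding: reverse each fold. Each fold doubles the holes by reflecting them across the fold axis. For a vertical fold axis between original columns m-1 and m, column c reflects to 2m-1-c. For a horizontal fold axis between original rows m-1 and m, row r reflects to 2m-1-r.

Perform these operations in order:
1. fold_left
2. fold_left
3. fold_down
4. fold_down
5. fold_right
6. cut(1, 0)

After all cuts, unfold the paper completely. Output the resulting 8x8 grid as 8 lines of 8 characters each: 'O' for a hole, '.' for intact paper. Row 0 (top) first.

Answer: OOOOOOOO
........
........
OOOOOOOO
OOOOOOOO
........
........
OOOOOOOO

Derivation:
Op 1 fold_left: fold axis v@4; visible region now rows[0,8) x cols[0,4) = 8x4
Op 2 fold_left: fold axis v@2; visible region now rows[0,8) x cols[0,2) = 8x2
Op 3 fold_down: fold axis h@4; visible region now rows[4,8) x cols[0,2) = 4x2
Op 4 fold_down: fold axis h@6; visible region now rows[6,8) x cols[0,2) = 2x2
Op 5 fold_right: fold axis v@1; visible region now rows[6,8) x cols[1,2) = 2x1
Op 6 cut(1, 0): punch at orig (7,1); cuts so far [(7, 1)]; region rows[6,8) x cols[1,2) = 2x1
Unfold 1 (reflect across v@1): 2 holes -> [(7, 0), (7, 1)]
Unfold 2 (reflect across h@6): 4 holes -> [(4, 0), (4, 1), (7, 0), (7, 1)]
Unfold 3 (reflect across h@4): 8 holes -> [(0, 0), (0, 1), (3, 0), (3, 1), (4, 0), (4, 1), (7, 0), (7, 1)]
Unfold 4 (reflect across v@2): 16 holes -> [(0, 0), (0, 1), (0, 2), (0, 3), (3, 0), (3, 1), (3, 2), (3, 3), (4, 0), (4, 1), (4, 2), (4, 3), (7, 0), (7, 1), (7, 2), (7, 3)]
Unfold 5 (reflect across v@4): 32 holes -> [(0, 0), (0, 1), (0, 2), (0, 3), (0, 4), (0, 5), (0, 6), (0, 7), (3, 0), (3, 1), (3, 2), (3, 3), (3, 4), (3, 5), (3, 6), (3, 7), (4, 0), (4, 1), (4, 2), (4, 3), (4, 4), (4, 5), (4, 6), (4, 7), (7, 0), (7, 1), (7, 2), (7, 3), (7, 4), (7, 5), (7, 6), (7, 7)]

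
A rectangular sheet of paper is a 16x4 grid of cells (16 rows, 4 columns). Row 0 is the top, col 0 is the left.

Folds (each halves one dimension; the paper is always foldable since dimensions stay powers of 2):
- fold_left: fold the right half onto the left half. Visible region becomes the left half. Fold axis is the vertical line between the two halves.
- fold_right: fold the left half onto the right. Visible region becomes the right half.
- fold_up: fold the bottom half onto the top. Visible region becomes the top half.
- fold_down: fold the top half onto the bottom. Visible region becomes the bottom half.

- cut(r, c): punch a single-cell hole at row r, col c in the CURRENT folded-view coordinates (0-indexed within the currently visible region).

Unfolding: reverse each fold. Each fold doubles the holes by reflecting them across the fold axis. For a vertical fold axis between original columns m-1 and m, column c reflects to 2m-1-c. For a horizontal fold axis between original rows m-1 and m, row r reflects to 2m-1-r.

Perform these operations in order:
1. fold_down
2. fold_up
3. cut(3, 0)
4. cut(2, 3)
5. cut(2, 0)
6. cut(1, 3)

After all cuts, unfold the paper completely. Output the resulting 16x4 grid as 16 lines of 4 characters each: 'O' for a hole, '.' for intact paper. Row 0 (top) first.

Answer: ....
...O
O..O
O...
O...
O..O
...O
....
....
...O
O..O
O...
O...
O..O
...O
....

Derivation:
Op 1 fold_down: fold axis h@8; visible region now rows[8,16) x cols[0,4) = 8x4
Op 2 fold_up: fold axis h@12; visible region now rows[8,12) x cols[0,4) = 4x4
Op 3 cut(3, 0): punch at orig (11,0); cuts so far [(11, 0)]; region rows[8,12) x cols[0,4) = 4x4
Op 4 cut(2, 3): punch at orig (10,3); cuts so far [(10, 3), (11, 0)]; region rows[8,12) x cols[0,4) = 4x4
Op 5 cut(2, 0): punch at orig (10,0); cuts so far [(10, 0), (10, 3), (11, 0)]; region rows[8,12) x cols[0,4) = 4x4
Op 6 cut(1, 3): punch at orig (9,3); cuts so far [(9, 3), (10, 0), (10, 3), (11, 0)]; region rows[8,12) x cols[0,4) = 4x4
Unfold 1 (reflect across h@12): 8 holes -> [(9, 3), (10, 0), (10, 3), (11, 0), (12, 0), (13, 0), (13, 3), (14, 3)]
Unfold 2 (reflect across h@8): 16 holes -> [(1, 3), (2, 0), (2, 3), (3, 0), (4, 0), (5, 0), (5, 3), (6, 3), (9, 3), (10, 0), (10, 3), (11, 0), (12, 0), (13, 0), (13, 3), (14, 3)]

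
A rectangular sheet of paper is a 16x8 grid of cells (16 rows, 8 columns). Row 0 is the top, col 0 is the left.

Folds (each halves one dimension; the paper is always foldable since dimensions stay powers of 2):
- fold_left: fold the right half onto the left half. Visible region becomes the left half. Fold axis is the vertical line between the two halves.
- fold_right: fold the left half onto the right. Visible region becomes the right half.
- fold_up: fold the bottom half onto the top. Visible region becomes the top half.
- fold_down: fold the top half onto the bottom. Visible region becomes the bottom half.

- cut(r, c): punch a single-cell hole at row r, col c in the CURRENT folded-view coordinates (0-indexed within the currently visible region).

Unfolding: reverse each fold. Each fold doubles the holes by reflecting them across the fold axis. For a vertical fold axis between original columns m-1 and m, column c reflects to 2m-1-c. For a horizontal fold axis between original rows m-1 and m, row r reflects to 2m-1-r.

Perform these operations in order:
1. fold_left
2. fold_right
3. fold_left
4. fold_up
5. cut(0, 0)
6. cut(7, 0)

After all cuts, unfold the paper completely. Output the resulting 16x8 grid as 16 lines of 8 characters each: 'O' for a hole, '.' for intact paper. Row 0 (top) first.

Answer: OOOOOOOO
........
........
........
........
........
........
OOOOOOOO
OOOOOOOO
........
........
........
........
........
........
OOOOOOOO

Derivation:
Op 1 fold_left: fold axis v@4; visible region now rows[0,16) x cols[0,4) = 16x4
Op 2 fold_right: fold axis v@2; visible region now rows[0,16) x cols[2,4) = 16x2
Op 3 fold_left: fold axis v@3; visible region now rows[0,16) x cols[2,3) = 16x1
Op 4 fold_up: fold axis h@8; visible region now rows[0,8) x cols[2,3) = 8x1
Op 5 cut(0, 0): punch at orig (0,2); cuts so far [(0, 2)]; region rows[0,8) x cols[2,3) = 8x1
Op 6 cut(7, 0): punch at orig (7,2); cuts so far [(0, 2), (7, 2)]; region rows[0,8) x cols[2,3) = 8x1
Unfold 1 (reflect across h@8): 4 holes -> [(0, 2), (7, 2), (8, 2), (15, 2)]
Unfold 2 (reflect across v@3): 8 holes -> [(0, 2), (0, 3), (7, 2), (7, 3), (8, 2), (8, 3), (15, 2), (15, 3)]
Unfold 3 (reflect across v@2): 16 holes -> [(0, 0), (0, 1), (0, 2), (0, 3), (7, 0), (7, 1), (7, 2), (7, 3), (8, 0), (8, 1), (8, 2), (8, 3), (15, 0), (15, 1), (15, 2), (15, 3)]
Unfold 4 (reflect across v@4): 32 holes -> [(0, 0), (0, 1), (0, 2), (0, 3), (0, 4), (0, 5), (0, 6), (0, 7), (7, 0), (7, 1), (7, 2), (7, 3), (7, 4), (7, 5), (7, 6), (7, 7), (8, 0), (8, 1), (8, 2), (8, 3), (8, 4), (8, 5), (8, 6), (8, 7), (15, 0), (15, 1), (15, 2), (15, 3), (15, 4), (15, 5), (15, 6), (15, 7)]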